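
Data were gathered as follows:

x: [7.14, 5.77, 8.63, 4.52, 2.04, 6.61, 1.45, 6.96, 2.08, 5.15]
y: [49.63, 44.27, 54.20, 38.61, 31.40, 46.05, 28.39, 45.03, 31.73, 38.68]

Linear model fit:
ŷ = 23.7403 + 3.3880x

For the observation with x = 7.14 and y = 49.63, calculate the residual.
Residual = 1.6994

The residual is the difference between the actual value and the predicted value:

Residual = y - ŷ

Step 1: Calculate predicted value
ŷ = 23.7403 + 3.3880 × 7.14
ŷ = 47.9306

Step 2: Calculate residual
Residual = 49.63 - 47.9306
Residual = 1.6994

Sign check: y > ŷ, so the point is above the line and the fit underestimates here.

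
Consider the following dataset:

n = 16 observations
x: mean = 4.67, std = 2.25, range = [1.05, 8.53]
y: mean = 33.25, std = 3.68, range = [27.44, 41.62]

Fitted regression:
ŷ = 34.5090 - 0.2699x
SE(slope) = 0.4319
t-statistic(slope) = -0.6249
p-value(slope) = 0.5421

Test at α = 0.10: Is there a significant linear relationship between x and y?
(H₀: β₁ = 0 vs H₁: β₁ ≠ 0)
Since p-value = 0.5421 ≥ α = 0.10, fail to reject H₀ — the slope is not significantly different from 0.

Hypothesis test for the slope coefficient:

H₀: β₁ = 0 (no linear relationship)
H₁: β₁ ≠ 0 (linear relationship exists)

Test statistic: t = β̂₁ / SE(β̂₁) = -0.2699 / 0.4319 = -0.6249

p = 0.5421: how often a slope estimate this far from 0 (in SE units) would arise by chance if β₁ were truly 0.

Decision rule: reject H₀ if p-value < α.
p-value = 0.5421 ≥ α = 0.10 → fail to reject H₀.

At α = 0.10 the data do not provide convincing evidence of a nonzero slope.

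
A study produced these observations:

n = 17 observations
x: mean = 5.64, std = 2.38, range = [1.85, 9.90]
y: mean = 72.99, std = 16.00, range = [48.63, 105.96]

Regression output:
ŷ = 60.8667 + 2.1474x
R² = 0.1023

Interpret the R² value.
The model explains 10.23% of the variance in y (R² = 0.1023), leaving 89.77% unexplained; the fit is weak.

R² = 1 − SS_res/SS_tot compares the residual scatter to the total scatter of y about its mean.

Here R² = 0.1023:
- Explained: 10.23% of the variation in y
- Unexplained (residual): 100% − 10.23% = 89.77%
- Rule of thumb (below 0.3 weak; 0.3 to below 0.7 moderate; 0.7 and above strong) → weak

Note: R² never decreases when predictors are added, so it should not be used alone to compare models of different size.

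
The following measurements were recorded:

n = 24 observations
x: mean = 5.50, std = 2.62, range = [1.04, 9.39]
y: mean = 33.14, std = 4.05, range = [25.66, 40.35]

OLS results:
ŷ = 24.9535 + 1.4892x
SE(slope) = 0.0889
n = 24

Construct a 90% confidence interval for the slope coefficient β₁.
The 90% CI for β₁ is (1.3365, 1.6419)

Confidence interval for the slope:

The 90% CI for β₁ is: β̂₁ ± t*(α/2, n-2) × SE(β̂₁)

Step 1: Find critical t-value
- Confidence level = 0.9
- Degrees of freedom = n - 2 = 24 - 2 = 22
- t*(α/2, 22) = 1.7171

Step 2: Calculate margin of error
Margin = 1.7171 × 0.0889 = 0.1527

Step 3: Construct interval
CI = 1.4892 ± 0.1527
CI = (1.3365, 1.6419)

Interpretation: each one-unit increase in x is associated with a change in mean y of between 1.3365 and 1.6419, with 90% confidence.
Both endpoints are positive, so the data support a genuinely positive slope at this confidence level.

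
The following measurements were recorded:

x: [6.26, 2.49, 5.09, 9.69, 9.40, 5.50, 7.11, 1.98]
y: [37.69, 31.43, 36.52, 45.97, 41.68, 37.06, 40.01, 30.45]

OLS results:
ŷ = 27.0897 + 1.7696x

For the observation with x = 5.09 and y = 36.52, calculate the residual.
Residual = 0.4230

The residual is the difference between the actual value and the predicted value:

Residual = y - ŷ

Step 1: Calculate predicted value
ŷ = 27.0897 + 1.7696 × 5.09
ŷ = 36.0970

Step 2: Calculate residual
Residual = 36.52 - 36.0970
Residual = 0.4230

The residual is positive, so the observed y = 36.52 sits above the regression line (the line underestimates it by 0.4230).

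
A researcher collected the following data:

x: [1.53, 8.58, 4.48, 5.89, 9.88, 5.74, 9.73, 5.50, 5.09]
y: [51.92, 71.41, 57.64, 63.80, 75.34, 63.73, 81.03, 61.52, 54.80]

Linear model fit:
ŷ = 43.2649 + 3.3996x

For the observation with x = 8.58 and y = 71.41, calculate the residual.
Residual = -1.0235

The residual is the difference between the actual value and the predicted value:

Residual = y - ŷ

Step 1: Calculate predicted value
ŷ = 43.2649 + 3.3996 × 8.58
ŷ = 72.4335

Step 2: Calculate residual
Residual = 71.41 - 72.4335
Residual = -1.0235

The residual is negative, so the observed y = 71.41 sits below the regression line (the line overestimates it by 1.0235).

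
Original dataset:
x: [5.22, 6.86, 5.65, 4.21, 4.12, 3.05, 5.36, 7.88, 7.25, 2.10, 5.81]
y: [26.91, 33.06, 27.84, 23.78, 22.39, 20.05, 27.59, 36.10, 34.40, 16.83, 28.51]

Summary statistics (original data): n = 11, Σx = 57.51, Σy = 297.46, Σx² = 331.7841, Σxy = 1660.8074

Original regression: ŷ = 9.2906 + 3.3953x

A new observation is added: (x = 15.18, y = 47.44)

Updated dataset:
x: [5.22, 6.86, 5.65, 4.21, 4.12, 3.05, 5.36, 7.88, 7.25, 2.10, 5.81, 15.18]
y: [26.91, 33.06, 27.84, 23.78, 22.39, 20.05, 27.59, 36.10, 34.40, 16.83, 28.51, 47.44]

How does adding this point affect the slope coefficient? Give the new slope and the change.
Adding the point moves β₁ from 3.3953 to 2.3931, i.e. it decreases by 1.0022 (-29.5%).

x = 15.18 lies well outside the original x-range [2.10, 7.88] (x̄ ≈ 5.23), so this observation has high leverage and can move the slope substantially.

Step 1: Update the sums with the new point (n goes from 11 to 12)
Σx  = 57.51 + 15.18 = 72.69
Σy  = 297.46 + 47.44 = 344.90
Σx² = 331.7841 + 15.18² = 331.7841 + 230.4324 = 562.2165
Σxy = 1660.8074 + 15.18×47.44 = 1660.8074 + 720.1392 = 2380.9466

Step 2: Recompute the slope with b₁ = (nΣxy − ΣxΣy) / (nΣx² − (Σx)²)
Numerator   = 12×2380.9466 − 72.69×344.90 = 28571.3592 − 25070.7810 = 3500.5782
Denominator = 12×562.2165 − 72.69² = 6746.5980 − 5283.8361 = 1462.7619
b₁(new) = 3500.5782 / 1462.7619 = 2.3931

(Same formula on the original sums: (11×1660.8074 − 57.51×297.46) / (11×331.7841 − 57.51²) = 1161.9568 / 342.2250 = 3.3953, matching the given fit.)

Step 3: Change in slope
Δβ₁ = 2.3931 − 3.3953 = -1.0022
Relative change = -1.0022 / 3.3953 × 100% = -29.5%
→ the slope decreases when the point is added.

Because the point sits below the extension of the original line at a high-leverage x, it tilts the fit down.
In practice: refit with and without it and report both if conclusions differ; examine leverage (hᵢ) and Cook's distance rather than deleting it automatically.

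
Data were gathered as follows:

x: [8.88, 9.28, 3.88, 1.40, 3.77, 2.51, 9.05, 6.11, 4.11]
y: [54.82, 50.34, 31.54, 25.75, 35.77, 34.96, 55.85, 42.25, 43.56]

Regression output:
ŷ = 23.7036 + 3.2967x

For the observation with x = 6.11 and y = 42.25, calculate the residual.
Residual = -1.5964

The residual is the difference between the actual value and the predicted value:

Residual = y - ŷ

Step 1: Calculate predicted value
ŷ = 23.7036 + 3.2967 × 6.11
ŷ = 43.8464

Step 2: Calculate residual
Residual = 42.25 - 43.8464
Residual = -1.5964

The residual is negative, so the observed y = 42.25 sits below the regression line (the line overestimates it by 1.5964).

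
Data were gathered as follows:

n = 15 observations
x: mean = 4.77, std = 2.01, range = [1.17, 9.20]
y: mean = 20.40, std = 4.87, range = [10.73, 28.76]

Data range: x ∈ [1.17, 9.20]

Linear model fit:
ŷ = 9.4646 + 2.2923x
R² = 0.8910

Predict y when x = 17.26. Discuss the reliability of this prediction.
The equation gives ŷ = 49.0297; however x = 17.26 is 8.06 units above the observed range, so this extrapolated value should not be trusted.

Prediction calculation:
ŷ = 9.4646 + 2.2923 × 17.26
ŷ = 49.0297

Reliability:
- Data range: x ∈ [1.17, 9.20]
- Prediction point: x = 17.26 is 8.06 units above the observed range → this is EXTRAPOLATION, not interpolation

Why that matters here:
- The linear relationship may not hold outside the observed range
- Real relationships often flatten, saturate, or turn nonlinear at extremes

Report the number if required, but flag clearly that it is an extrapolation.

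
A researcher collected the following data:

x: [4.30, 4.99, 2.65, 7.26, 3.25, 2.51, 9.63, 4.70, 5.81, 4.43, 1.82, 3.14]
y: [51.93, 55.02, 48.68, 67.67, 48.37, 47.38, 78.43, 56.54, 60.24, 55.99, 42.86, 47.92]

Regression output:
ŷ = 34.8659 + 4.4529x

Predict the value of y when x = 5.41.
ŷ = 58.9561

Plug x = 5.41 into the fitted line:

ŷ = 34.8659 + 4.4529 × 5.41
ŷ = 34.8659 + 24.0902
ŷ = 58.9561

This is the fitted mean response at that x — an individual observation would come with a wider prediction interval.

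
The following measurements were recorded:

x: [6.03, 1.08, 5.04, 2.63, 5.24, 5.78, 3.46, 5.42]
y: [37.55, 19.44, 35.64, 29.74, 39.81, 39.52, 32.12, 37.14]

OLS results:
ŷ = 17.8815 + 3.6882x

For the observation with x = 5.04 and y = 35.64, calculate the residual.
Residual = -0.8300

The residual is the difference between the actual value and the predicted value:

Residual = y - ŷ

Step 1: Calculate predicted value
ŷ = 17.8815 + 3.6882 × 5.04
ŷ = 36.4700

Step 2: Calculate residual
Residual = 35.64 - 36.4700
Residual = -0.8300

The residual is negative, so the observed y = 35.64 sits below the regression line (the line overestimates it by 0.8300).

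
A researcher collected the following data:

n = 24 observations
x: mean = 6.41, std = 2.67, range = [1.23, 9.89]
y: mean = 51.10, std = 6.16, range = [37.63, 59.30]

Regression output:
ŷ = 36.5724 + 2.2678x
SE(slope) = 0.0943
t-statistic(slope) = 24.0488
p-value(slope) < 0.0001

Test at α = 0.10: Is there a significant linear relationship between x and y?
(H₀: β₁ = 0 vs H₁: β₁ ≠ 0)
p-value < 0.0001 < α = 0.10, so we reject H₀. The relationship is significant.

Hypothesis test for the slope coefficient:

H₀: β₁ = 0 (no linear relationship)
H₁: β₁ ≠ 0 (linear relationship exists)

Test statistic: t = β̂₁ / SE(β̂₁) = 2.2678 / 0.0943 = 24.0488

With df = 22, the two-sided p-value for |t| = 24.0488 is <0.0001.

Decision rule: reject H₀ if p-value < α.
p-value < 0.0001 < α = 0.10 → reject H₀.

At α = 0.10 the data do provide convincing evidence of a nonzero slope.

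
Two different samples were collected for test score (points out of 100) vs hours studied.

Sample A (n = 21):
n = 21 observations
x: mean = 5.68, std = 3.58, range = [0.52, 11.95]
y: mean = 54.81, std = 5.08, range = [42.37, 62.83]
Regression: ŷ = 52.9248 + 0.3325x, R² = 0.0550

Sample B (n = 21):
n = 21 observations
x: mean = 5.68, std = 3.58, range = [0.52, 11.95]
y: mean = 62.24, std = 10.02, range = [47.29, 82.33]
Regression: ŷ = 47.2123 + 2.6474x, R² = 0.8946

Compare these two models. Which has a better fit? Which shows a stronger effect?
Model B has the better fit (R² = 0.8946 vs 0.0550). Model B shows the stronger effect (|β₁| = 2.6474 vs 0.3325).

Model Comparison:

Fit — compare R²:
- Model A: R² = 0.0550 → 5.50% of variance in test score explained
- Model B: R² = 0.8946 → 89.46% of variance in test score explained
- 0.8946 > 0.0550 → Model B has the better fit

Effect size (slope magnitude):
- Model A: β₁ = 0.3325 → predicted test score rises 0.3325 points per additional hour of study time
- Model B: β₁ = 2.6474 → predicted test score rises 2.6474 points per additional hour of study time
- |0.3325| < |2.6474| → Model B shows the stronger marginal effect

Notes:
- A steeper slope doesn't make a better model if the scatter around the line is large.
- The two samples could reflect different populations, time periods, or measurement quality.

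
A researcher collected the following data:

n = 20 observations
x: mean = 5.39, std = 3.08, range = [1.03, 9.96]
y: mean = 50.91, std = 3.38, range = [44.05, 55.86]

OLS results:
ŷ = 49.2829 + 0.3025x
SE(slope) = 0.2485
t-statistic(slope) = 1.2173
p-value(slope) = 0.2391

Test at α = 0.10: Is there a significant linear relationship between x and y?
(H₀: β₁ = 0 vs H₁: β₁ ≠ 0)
p-value = 0.2391 ≥ α = 0.10, so we fail to reject H₀. The relationship is not significant.

Hypothesis test for the slope coefficient:

H₀: β₁ = 0 (no linear relationship)
H₁: β₁ ≠ 0 (linear relationship exists)

Test statistic: t = β̂₁ / SE(β̂₁) = 0.3025 / 0.2485 = 1.2173

With df = 18, the two-sided p-value for |t| = 1.2173 is 0.2391.

Decision rule: reject H₀ if p-value < α.
p-value = 0.2391 ≥ α = 0.10 → fail to reject H₀.

At α = 0.10 the data do not provide convincing evidence of a nonzero slope.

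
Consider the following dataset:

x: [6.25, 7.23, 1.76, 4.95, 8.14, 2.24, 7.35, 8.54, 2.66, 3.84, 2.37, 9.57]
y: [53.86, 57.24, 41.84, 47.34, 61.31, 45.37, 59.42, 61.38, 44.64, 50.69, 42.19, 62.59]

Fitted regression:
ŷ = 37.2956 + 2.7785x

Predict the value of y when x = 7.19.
ŷ = 57.2730

x = 7.19 lies inside the observed range [1.76, 9.57], so the fitted equation applies directly:

ŷ = 37.2956 + 2.7785 × 7.19
ŷ = 37.2956 + 19.9774
ŷ = 57.2730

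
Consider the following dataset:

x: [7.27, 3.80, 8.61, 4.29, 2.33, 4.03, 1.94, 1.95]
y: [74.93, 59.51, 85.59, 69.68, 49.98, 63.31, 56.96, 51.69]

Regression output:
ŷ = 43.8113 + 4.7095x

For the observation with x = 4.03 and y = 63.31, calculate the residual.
Residual = 0.5194

The residual is the difference between the actual value and the predicted value:

Residual = y - ŷ

Step 1: Calculate predicted value
ŷ = 43.8113 + 4.7095 × 4.03
ŷ = 62.7906

Step 2: Calculate residual
Residual = 63.31 - 62.7906
Residual = 0.5194

Interpretation: the model underestimates the actual value by 0.5194 at this point (positive residual → observation lies above the fitted line).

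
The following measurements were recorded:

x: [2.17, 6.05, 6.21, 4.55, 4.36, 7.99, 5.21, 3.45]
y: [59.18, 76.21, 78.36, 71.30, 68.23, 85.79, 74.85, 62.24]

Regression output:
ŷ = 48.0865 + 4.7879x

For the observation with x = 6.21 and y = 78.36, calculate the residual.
Residual = 0.5406

The residual is the difference between the actual value and the predicted value:

Residual = y - ŷ

Step 1: Calculate predicted value
ŷ = 48.0865 + 4.7879 × 6.21
ŷ = 77.8194

Step 2: Calculate residual
Residual = 78.36 - 77.8194
Residual = 0.5406

Interpretation: the model underestimates the actual value by 0.5406 at this point (positive residual → observation lies above the fitted line).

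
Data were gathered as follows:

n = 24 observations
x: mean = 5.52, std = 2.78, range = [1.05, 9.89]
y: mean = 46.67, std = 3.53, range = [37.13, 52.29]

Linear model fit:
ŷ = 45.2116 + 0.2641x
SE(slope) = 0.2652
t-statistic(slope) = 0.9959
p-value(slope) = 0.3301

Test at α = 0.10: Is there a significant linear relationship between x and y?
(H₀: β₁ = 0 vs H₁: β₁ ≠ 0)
Fail to reject H₀: p-value = 0.3301 ≥ α = 0.10. The linear relationship is not significant at the 10% level.

Hypothesis test for the slope coefficient:

H₀: β₁ = 0 (no linear relationship)
H₁: β₁ ≠ 0 (linear relationship exists)

Test statistic: t = β̂₁ / SE(β̂₁) = 0.2641 / 0.2652 = 0.9959

p = 0.3301: how often a slope estimate this far from 0 (in SE units) would arise by chance if β₁ were truly 0.

Decision rule: reject H₀ if p-value < α.
p-value = 0.3301 ≥ α = 0.10 → fail to reject H₀.

At α = 0.10 the data do not provide convincing evidence of a nonzero slope.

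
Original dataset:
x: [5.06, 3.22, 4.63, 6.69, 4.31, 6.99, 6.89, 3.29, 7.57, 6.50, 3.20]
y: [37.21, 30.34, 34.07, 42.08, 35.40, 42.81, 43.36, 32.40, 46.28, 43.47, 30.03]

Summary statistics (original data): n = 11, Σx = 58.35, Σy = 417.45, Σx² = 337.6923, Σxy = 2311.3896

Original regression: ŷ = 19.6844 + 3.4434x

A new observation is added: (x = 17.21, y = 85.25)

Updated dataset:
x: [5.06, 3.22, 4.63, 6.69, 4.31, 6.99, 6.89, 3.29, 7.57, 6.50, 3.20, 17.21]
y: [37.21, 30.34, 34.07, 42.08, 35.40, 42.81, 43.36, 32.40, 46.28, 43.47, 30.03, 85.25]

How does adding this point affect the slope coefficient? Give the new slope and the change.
The slope changes from 3.4434 to 3.8786 (change of +0.4352, or +12.6%).

The new point has HIGH LEVERAGE: x = 17.21 is far from the original mean x̄ = 58.35/11 ≈ 5.30 (original range [3.20, 7.57]).

Step 1: Update the sums with the new point (n goes from 11 to 12)
Σx  = 58.35 + 17.21 = 75.56
Σy  = 417.45 + 85.25 = 502.70
Σx² = 337.6923 + 17.21² = 337.6923 + 296.1841 = 633.8764
Σxy = 2311.3896 + 17.21×85.25 = 2311.3896 + 1467.1525 = 3778.5421

Step 2: Recompute the slope with b₁ = (nΣxy − ΣxΣy) / (nΣx² − (Σx)²)
Numerator   = 12×3778.5421 − 75.56×502.70 = 45342.5052 − 37984.0120 = 7358.4932
Denominator = 12×633.8764 − 75.56² = 7606.5168 − 5709.3136 = 1897.2032
b₁(new) = 7358.4932 / 1897.2032 = 3.8786

(Same formula on the original sums: (11×2311.3896 − 58.35×417.45) / (11×337.6923 − 58.35²) = 1067.0781 / 309.8928 = 3.4434, matching the given fit.)

Step 3: Change in slope
Δβ₁ = 3.8786 − 3.4434 = +0.4352
Relative change = +0.4352 / 3.4434 × 100% = +12.6%
→ the slope increases when the point is added.

A high-leverage point only changes the slope if it is off the original line; here y = 85.25 is above the original trend, so the slope increases.
In practice: refit with and without it and report both if conclusions differ.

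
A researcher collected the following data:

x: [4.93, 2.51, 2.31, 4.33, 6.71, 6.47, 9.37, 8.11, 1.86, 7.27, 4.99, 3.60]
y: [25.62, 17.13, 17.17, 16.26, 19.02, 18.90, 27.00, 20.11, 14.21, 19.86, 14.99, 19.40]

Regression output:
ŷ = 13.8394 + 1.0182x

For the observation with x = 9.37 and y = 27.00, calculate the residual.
Residual = 3.6201

The residual is the difference between the actual value and the predicted value:

Residual = y - ŷ

Step 1: Calculate predicted value
ŷ = 13.8394 + 1.0182 × 9.37
ŷ = 23.3799

Step 2: Calculate residual
Residual = 27.00 - 23.3799
Residual = 3.6201

Interpretation: the model underestimates the actual value by 3.6201 at this point (positive residual → observation lies above the fitted line).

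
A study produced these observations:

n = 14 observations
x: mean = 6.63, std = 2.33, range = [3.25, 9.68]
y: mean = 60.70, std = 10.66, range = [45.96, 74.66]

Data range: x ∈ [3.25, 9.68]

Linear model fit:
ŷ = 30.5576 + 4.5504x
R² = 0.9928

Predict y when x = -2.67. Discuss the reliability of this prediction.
The equation gives ŷ = 18.4080; however x = -2.67 is 5.92 units below the observed range, so this extrapolated value should not be trusted.

Prediction calculation:
ŷ = 30.5576 + 4.5504 × (-2.67)
ŷ = 18.4080

Reliability:
- Data range: x ∈ [3.25, 9.68]
- Prediction point: x = -2.67 is 5.92 units below the observed range → this is EXTRAPOLATION, not interpolation

Why that matters here:
- The standard error of prediction grows with (x − x̄)², and x = -2.67 is far from x̄ = 6.63
- There are no observations near this x to validate the fitted line there

Report the number if required, but flag clearly that it is an extrapolation.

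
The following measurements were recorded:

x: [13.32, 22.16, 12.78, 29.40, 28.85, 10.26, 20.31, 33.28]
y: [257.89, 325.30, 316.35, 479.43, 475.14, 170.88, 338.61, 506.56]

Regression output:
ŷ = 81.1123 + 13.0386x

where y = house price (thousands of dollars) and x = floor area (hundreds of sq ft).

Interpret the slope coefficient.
For each additional hundred sq ft of floor area, predicted house price increases by approximately 13.0386 thousand dollars.

β₁ = 13.0386 is the change in predicted house price (thousand dollars) per additional hundred sq ft of floor area.

Interpretation:
- Floor area up by 1 hundred sq ft → predicted house price increases by 13.0386 thousand dollars
- This is a linear approximation: the same per-unit change is assumed across the whole observed x range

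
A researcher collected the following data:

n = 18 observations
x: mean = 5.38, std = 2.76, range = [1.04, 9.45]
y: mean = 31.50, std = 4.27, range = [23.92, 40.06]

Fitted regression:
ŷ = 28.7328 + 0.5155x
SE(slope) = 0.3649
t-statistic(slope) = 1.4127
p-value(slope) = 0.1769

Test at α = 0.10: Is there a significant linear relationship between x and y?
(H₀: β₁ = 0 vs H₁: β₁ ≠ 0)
Fail to reject H₀: p-value = 0.1769 ≥ α = 0.10. The linear relationship is not significant at the 10% level.

Hypothesis test for the slope coefficient:

H₀: β₁ = 0 (no linear relationship)
H₁: β₁ ≠ 0 (linear relationship exists)

Test statistic: t = β̂₁ / SE(β̂₁) = 0.5155 / 0.3649 = 1.4127

The p-value (0.1769) is the probability, under H₀, of a t-statistic at least as extreme as |t| = 1.4127 (two-sided, df = n − 2 = 16).

Decision rule: reject H₀ if p-value < α.
p-value = 0.1769 ≥ α = 0.10 → fail to reject H₀.

There is not sufficient evidence at the 10% significance level to conclude that a linear relationship exists between x and y.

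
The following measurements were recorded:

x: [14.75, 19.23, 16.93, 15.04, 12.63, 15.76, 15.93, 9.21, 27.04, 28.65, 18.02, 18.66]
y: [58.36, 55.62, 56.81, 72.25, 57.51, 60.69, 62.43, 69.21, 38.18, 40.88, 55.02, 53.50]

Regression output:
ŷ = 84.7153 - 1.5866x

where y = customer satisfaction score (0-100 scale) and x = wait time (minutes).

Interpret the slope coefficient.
An increase of one minute in wait time is associated with a 1.5866 points decrease in predicted satisfaction score.

The slope β₁ = -1.5866 gives the rate at which the fitted satisfaction score changes with wait time.

Interpretation:
- Wait time up by 1 minute → predicted satisfaction score decreases by 1.5866 points
- The effect is assumed constant over the observed range of x (linearity)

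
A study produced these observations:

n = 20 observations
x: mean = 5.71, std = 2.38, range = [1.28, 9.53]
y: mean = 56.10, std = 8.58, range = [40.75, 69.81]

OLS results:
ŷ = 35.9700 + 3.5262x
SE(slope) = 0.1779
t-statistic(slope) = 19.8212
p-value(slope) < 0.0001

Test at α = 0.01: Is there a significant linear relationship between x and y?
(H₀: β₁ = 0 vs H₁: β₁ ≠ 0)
Since p-value < 0.0001 < α = 0.01, reject H₀ — the slope is significantly different from 0.

Hypothesis test for the slope coefficient:

H₀: β₁ = 0 (no linear relationship)
H₁: β₁ ≠ 0 (linear relationship exists)

Test statistic: t = β̂₁ / SE(β̂₁) = 3.5262 / 0.1779 = 19.8212

p < 0.0001: how often a slope estimate this far from 0 (in SE units) would arise by chance if β₁ were truly 0.

Decision rule: reject H₀ if p-value < α.
p-value < 0.0001 < α = 0.01 → reject H₀.

Conclusion: the linear association between x and y is significant at the 1% level.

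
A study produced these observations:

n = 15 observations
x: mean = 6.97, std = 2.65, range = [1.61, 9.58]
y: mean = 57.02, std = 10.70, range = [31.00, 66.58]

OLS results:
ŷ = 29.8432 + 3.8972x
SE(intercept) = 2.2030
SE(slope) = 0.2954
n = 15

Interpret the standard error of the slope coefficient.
SE(slope) = 0.2954 measures the uncertainty in the estimated slope. The coefficient is estimated precisely (SE/|β̂₁| = 7.6%).

What SE measures:
- The standard error quantifies the sampling variability of the coefficient estimate
- It is the estimated standard deviation of β̂₁ across hypothetical repeated samples of the same size
- Smaller SE → more precise estimate

Relative precision:
- SE / |β̂₁| = 0.2954 / 3.8972 = 7.6%
- Rule of thumb (under 20%: precise; 20% to under 50%: moderately precise; 50% or more: imprecise) → precise

Link to interval estimation: a confidence interval for β₁ is β̂₁ ± t* × 0.2954, so SE sets the half-width per unit of t*.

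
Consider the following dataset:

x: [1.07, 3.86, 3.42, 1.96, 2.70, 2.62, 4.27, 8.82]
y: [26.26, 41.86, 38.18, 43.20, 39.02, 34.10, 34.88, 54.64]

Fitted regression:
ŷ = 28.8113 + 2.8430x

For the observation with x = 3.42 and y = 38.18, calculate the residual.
Residual = -0.3544

The residual is the difference between the actual value and the predicted value:

Residual = y - ŷ

Step 1: Calculate predicted value
ŷ = 28.8113 + 2.8430 × 3.42
ŷ = 38.5344

Step 2: Calculate residual
Residual = 38.18 - 38.5344
Residual = -0.3544

Sign check: y < ŷ, so the point is below the line and the fit overestimates here.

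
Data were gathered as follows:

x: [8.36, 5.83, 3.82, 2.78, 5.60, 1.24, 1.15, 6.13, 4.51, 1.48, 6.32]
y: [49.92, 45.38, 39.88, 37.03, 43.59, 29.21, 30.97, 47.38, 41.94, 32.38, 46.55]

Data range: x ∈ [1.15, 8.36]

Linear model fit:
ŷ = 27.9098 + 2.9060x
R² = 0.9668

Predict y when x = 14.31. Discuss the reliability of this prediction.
ŷ = 69.4947, but this is extrapolation (above the data range [1.15, 8.36]) and may be unreliable.

Prediction calculation:
ŷ = 27.9098 + 2.9060 × 14.31
ŷ = 69.4947

Reliability:
- Data range: x ∈ [1.15, 8.36]
- Prediction point: x = 14.31 is 5.95 units above the observed range → this is EXTRAPOLATION, not interpolation

Why that matters here:
- Real relationships often flatten, saturate, or turn nonlinear at extremes
- The standard error of prediction grows with (x − x̄)², and x = 14.31 is far from x̄ = 4.29

A defensible statement: 'if the linear trend continued to x = 14.31, y would be about 69.4947' — the premise is untested.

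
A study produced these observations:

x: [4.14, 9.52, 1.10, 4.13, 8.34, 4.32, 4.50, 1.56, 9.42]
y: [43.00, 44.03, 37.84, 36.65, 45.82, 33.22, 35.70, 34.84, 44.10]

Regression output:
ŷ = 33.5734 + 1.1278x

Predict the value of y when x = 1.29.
ŷ = 35.0283

x = 1.29 lies inside the observed range [1.10, 9.52], so the fitted equation applies directly:

ŷ = 33.5734 + 1.1278 × 1.29
ŷ = 33.5734 + 1.4549
ŷ = 35.0283

This is a point prediction; actual observations scatter around it by roughly the residual standard deviation.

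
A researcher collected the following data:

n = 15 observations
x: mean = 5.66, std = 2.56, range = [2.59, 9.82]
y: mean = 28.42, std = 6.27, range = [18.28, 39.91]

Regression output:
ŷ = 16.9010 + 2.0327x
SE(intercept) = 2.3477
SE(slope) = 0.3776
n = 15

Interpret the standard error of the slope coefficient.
SE(β̂₁) = 0.3776 is the estimated standard deviation of the slope estimate across repeated samples; relative to β̂₁ = 2.0327 that is 18.6%, a precise estimate.

SE(β̂₁) = 0.3776 says: if we drew many samples of n = 15 from the same population and refit each time, the fitted slopes would scatter with a standard deviation of roughly 0.3776 around the true β₁.

Relative precision:
- SE / |β̂₁| = 0.3776 / 2.0327 = 18.6%
- Rule of thumb (under 20%: precise; 20% to under 50%: moderately precise; 50% or more: imprecise) → precise

Link to interval estimation: a confidence interval for β₁ is β̂₁ ± t* × 0.3776, so SE sets the half-width per unit of t*.

What drives SE(β̂₁): wider spread of x values → smaller SE; larger n (here n = 15) → smaller SE.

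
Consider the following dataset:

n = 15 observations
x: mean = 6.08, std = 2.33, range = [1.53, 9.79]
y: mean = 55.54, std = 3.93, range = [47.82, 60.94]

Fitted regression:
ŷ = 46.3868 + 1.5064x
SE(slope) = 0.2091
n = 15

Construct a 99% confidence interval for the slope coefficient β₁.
The 99% CI for β₁ is (0.8765, 2.1363)

Confidence interval for the slope:

The 99% CI for β₁ is: β̂₁ ± t*(α/2, n-2) × SE(β̂₁)

Step 1: Find critical t-value
- Confidence level = 0.99
- Degrees of freedom = n - 2 = 15 - 2 = 13
- t*(α/2, 13) = 3.0123

Step 2: Calculate margin of error
Margin = 3.0123 × 0.2091 = 0.6299

Step 3: Construct interval
CI = 1.5064 ± 0.6299
CI = (0.8765, 2.1363)

Interpretation: intervals built this way capture the true β₁ in 99% of repeated samples; here the plausible range for the per-unit effect of x on y is 0.8765 to 2.1363.
Both endpoints are positive, so the data support a genuinely positive slope at this confidence level.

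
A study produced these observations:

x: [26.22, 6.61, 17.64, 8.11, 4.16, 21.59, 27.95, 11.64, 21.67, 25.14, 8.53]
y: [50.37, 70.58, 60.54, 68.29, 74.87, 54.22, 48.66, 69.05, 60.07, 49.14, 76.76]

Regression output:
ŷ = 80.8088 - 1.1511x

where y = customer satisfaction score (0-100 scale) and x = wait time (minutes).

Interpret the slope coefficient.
On average, satisfaction score is about 1.1511 points lower for every extra minute of wait time.

The slope coefficient β₁ = -1.1511 represents the marginal effect of wait time on satisfaction score.

Interpretation:
- Wait time up by 1 minute → predicted satisfaction score decreases by 1.1511 points
- The effect is assumed constant over the observed range of x (linearity)

The intercept β₀ = 80.8088 is the predicted satisfaction score when wait time = 0; since the smallest observed x is 4.16, this is an extrapolation and mainly anchors the line.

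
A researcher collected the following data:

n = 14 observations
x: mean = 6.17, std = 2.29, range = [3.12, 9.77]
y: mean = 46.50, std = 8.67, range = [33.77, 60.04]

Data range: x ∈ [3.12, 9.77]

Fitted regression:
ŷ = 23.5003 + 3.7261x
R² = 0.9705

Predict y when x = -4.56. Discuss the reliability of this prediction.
The equation gives ŷ = 6.5093; however x = -4.56 is 7.68 units below the observed range, so this extrapolated value should not be trusted.

Prediction calculation:
ŷ = 23.5003 + 3.7261 × (-4.56)
ŷ = 6.5093

Reliability:
- Data range: x ∈ [3.12, 9.77]
- Prediction point: x = -4.56 is 7.68 units below the observed range → this is EXTRAPOLATION, not interpolation

Why that matters here:
- There are no observations near this x to validate the fitted line there
- R² describes fit only over the sampled x values; it says nothing about behaviour beyond them

Report the number if required, but flag clearly that it is an extrapolation.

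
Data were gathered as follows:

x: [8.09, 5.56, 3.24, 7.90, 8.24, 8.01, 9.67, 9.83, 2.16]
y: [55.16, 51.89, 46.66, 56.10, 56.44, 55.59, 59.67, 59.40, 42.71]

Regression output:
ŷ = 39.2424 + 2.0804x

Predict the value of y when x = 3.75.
ŷ = 47.0439

Plug x = 3.75 into the fitted line:

ŷ = 39.2424 + 2.0804 × 3.75
ŷ = 39.2424 + 7.8015
ŷ = 47.0439

This is the fitted mean response at that x — an individual observation would come with a wider prediction interval.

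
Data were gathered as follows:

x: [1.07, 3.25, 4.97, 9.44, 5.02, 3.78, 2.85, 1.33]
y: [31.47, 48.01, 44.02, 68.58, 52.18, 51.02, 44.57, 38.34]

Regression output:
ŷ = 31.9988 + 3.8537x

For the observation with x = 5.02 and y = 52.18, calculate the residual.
Residual = 0.8356

The residual is the difference between the actual value and the predicted value:

Residual = y - ŷ

Step 1: Calculate predicted value
ŷ = 31.9988 + 3.8537 × 5.02
ŷ = 51.3444

Step 2: Calculate residual
Residual = 52.18 - 51.3444
Residual = 0.8356

The residual is positive, so the observed y = 52.18 sits above the regression line (the line underestimates it by 0.8356).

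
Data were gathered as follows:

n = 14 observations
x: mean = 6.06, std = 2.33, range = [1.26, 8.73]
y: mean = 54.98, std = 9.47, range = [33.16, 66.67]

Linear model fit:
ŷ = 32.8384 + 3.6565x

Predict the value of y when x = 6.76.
ŷ = 57.5563

x = 6.76 lies inside the observed range [1.26, 8.73], so the fitted equation applies directly:

ŷ = 32.8384 + 3.6565 × 6.76
ŷ = 32.8384 + 24.7179
ŷ = 57.5563

This is a point prediction; actual observations scatter around it by roughly the residual standard deviation.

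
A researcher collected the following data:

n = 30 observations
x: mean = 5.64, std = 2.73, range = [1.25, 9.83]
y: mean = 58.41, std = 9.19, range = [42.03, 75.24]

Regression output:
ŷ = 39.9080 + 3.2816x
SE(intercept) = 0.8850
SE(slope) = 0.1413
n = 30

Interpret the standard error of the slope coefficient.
The slope 3.2816 is pinned down to within about ±0.1413 (one SE) by these data — relative uncertainty 4.3%, i.e. precise.

What SE measures:
- The standard error quantifies the sampling variability of the coefficient estimate
- It is the estimated standard deviation of β̂₁ across hypothetical repeated samples of the same size
- Smaller SE → more precise estimate

Relative precision:
- SE / |β̂₁| = 0.1413 / 3.2816 = 4.3%
- Rule of thumb (under 20%: precise; 20% to under 50%: moderately precise; 50% or more: imprecise) → precise

Link to the t-test: t = β̂₁ / SE(β̂₁) = 3.2816 / 0.1413 = 23.2243, the statistic for H₀: β₁ = 0.

What drives SE(β̂₁): wider spread of x values → smaller SE; more residual scatter → larger SE; larger n (here n = 30) → smaller SE.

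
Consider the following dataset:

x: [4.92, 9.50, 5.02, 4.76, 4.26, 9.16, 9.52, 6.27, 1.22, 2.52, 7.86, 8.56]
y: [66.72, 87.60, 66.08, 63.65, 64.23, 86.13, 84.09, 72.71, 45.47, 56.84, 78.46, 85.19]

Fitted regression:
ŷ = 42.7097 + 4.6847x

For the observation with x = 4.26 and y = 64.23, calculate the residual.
Residual = 1.5635

The residual is the difference between the actual value and the predicted value:

Residual = y - ŷ

Step 1: Calculate predicted value
ŷ = 42.7097 + 4.6847 × 4.26
ŷ = 62.6665

Step 2: Calculate residual
Residual = 64.23 - 62.6665
Residual = 1.5635

Sign check: y > ŷ, so the point is above the line and the fit underestimates here.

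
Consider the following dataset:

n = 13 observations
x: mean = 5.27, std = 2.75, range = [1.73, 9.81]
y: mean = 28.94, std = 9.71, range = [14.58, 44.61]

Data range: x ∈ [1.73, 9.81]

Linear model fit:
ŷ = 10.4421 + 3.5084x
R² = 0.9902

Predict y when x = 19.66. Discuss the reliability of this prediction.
ŷ = 79.4172, but this is extrapolation (above the data range [1.73, 9.81]) and may be unreliable.

Prediction calculation:
ŷ = 10.4421 + 3.5084 × 19.66
ŷ = 79.4172

Reliability:
- Data range: x ∈ [1.73, 9.81]
- Prediction point: x = 19.66 is 9.85 units above the observed range → this is EXTRAPOLATION, not interpolation

Why that matters here:
- Real relationships often flatten, saturate, or turn nonlinear at extremes
- The linear relationship may not hold outside the observed range

The R² = 0.9902 only validates the fit within [1.73, 9.81]; treat ŷ = 79.4172 with caution.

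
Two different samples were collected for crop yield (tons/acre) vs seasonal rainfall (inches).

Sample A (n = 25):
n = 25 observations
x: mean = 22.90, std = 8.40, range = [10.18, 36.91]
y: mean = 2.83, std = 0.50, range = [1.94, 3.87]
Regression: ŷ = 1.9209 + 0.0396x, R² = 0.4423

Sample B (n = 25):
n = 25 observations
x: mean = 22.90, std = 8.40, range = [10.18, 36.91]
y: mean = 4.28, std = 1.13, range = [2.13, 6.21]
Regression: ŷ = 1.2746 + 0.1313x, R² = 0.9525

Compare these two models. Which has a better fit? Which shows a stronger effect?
Model B has the better fit (R² = 0.9525 vs 0.4423). Model B shows the stronger effect (|β₁| = 0.1313 vs 0.0396).

Model Comparison:

Which explains more variance? (R²)
- Model A: R² = 0.4423 → 44.23% of variance in crop yield explained
- Model B: R² = 0.9525 → 95.25% of variance in crop yield explained
- 0.9525 > 0.4423 → Model B has the better fit

Which has the larger per-inch effect? (|β₁|)
- Model A: β₁ = 0.0396 → predicted crop yield rises 0.0396 tons/acre per additional inch of rainfall
- Model B: β₁ = 0.1313 → predicted crop yield rises 0.1313 tons/acre per additional inch of rainfall
- |0.0396| < |0.1313| → Model B shows the stronger marginal effect

Notes:
- A steeper slope doesn't make a better model if the scatter around the line is large.
- A better fit (higher R²) doesn't necessarily mean a more important relationship.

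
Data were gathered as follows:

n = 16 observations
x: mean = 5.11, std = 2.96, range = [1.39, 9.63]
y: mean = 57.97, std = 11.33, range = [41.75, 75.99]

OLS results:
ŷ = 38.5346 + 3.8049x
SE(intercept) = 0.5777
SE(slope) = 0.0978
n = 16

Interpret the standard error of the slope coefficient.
SE(β̂₁) = 0.0978 is the estimated standard deviation of the slope estimate across repeated samples; relative to β̂₁ = 3.8049 that is 2.6%, a precise estimate.

SE(β̂₁) = 0.0978 says: if we drew many samples of n = 16 from the same population and refit each time, the fitted slopes would scatter with a standard deviation of roughly 0.0978 around the true β₁.

Relative precision:
- SE / |β̂₁| = 0.0978 / 3.8049 = 2.6%
- Rule of thumb (under 20%: precise; 20% to under 50%: moderately precise; 50% or more: imprecise) → precise

Rough 95% range (±2 SE): 3.8049 ± 0.1956 → (3.6093, 4.0005).

What drives SE(β̂₁): larger n (here n = 16) → smaller SE.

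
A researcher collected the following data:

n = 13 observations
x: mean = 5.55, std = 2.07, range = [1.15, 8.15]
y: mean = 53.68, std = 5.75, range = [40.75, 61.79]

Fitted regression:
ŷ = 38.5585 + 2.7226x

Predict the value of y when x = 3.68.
ŷ = 48.5777

To predict y for x = 3.68, substitute into the regression equation:

ŷ = 38.5585 + 2.7226 × 3.68
ŷ = 38.5585 + 10.0192
ŷ = 48.5777

This is a point prediction; actual observations scatter around it by roughly the residual standard deviation.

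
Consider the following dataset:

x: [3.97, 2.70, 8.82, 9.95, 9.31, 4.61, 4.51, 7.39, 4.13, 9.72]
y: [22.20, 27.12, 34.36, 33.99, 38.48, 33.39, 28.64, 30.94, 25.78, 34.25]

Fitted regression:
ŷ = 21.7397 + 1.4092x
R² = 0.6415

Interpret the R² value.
The model explains 64.15% of the variance in y (R² = 0.6415), leaving 35.85% unexplained; the fit is moderate.

The coefficient of determination R² is the fraction of the total variation in y that the fitted line accounts for.

Here R² = 0.6415:
- Explained: 64.15% of the variation in y
- Unexplained (residual): 100% − 64.15% = 35.85%
- Rule of thumb (below 0.3 weak; 0.3 to below 0.7 moderate; 0.7 and above strong) → moderate

Note: R² never decreases when predictors are added, so it should not be used alone to compare models of different size.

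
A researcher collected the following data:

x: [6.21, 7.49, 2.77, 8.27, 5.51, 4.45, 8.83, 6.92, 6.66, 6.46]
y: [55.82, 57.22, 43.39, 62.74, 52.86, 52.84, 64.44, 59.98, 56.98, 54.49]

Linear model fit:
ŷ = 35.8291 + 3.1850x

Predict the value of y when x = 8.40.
ŷ = 62.5831

Plug x = 8.40 into the fitted line:

ŷ = 35.8291 + 3.1850 × 8.40
ŷ = 35.8291 + 26.7540
ŷ = 62.5831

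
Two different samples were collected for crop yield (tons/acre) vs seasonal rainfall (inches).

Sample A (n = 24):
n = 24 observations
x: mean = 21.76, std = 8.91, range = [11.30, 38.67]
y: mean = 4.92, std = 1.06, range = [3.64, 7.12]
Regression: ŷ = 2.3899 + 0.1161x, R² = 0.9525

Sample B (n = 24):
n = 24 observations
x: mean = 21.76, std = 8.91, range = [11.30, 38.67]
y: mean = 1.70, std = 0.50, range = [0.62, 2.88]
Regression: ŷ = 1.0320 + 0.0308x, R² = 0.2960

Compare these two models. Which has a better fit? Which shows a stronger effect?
Model A has the better fit (R² = 0.9525 vs 0.2960). Model A shows the stronger effect (|β₁| = 0.1161 vs 0.0308).

Model Comparison:

Which explains more variance? (R²)
- Model A: R² = 0.9525 → 95.25% of variance in crop yield explained
- Model B: R² = 0.2960 → 29.60% of variance in crop yield explained
- 0.9525 > 0.2960 → Model A has the better fit

Strength of effect — compare |β₁|:
- Model A: β₁ = 0.1161 → predicted crop yield rises 0.1161 tons/acre per additional inch of rainfall
- Model B: β₁ = 0.0308 → predicted crop yield rises 0.0308 tons/acre per additional inch of rainfall
- |0.1161| > |0.0308| → Model A shows the stronger marginal effect

Note: A steeper slope doesn't make a better model if the scatter around the line is large.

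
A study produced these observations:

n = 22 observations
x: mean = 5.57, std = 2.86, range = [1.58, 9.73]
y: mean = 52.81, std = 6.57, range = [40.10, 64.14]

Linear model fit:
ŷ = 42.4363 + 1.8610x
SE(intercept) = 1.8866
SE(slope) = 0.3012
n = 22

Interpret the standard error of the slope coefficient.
SE(slope) = 0.3012 measures the uncertainty in the estimated slope. The coefficient is estimated precisely (SE/|β̂₁| = 16.2%).

What SE measures:
- The standard error quantifies the sampling variability of the coefficient estimate
- It is the estimated standard deviation of β̂₁ across hypothetical repeated samples of the same size
- Smaller SE → more precise estimate

Relative precision:
- SE / |β̂₁| = 0.3012 / 1.8610 = 16.2%
- Rule of thumb (under 20%: precise; 20% to under 50%: moderately precise; 50% or more: imprecise) → precise

Link to interval estimation: a confidence interval for β₁ is β̂₁ ± t* × 0.3012, so SE sets the half-width per unit of t*.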